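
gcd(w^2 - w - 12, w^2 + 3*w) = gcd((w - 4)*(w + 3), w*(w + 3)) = w + 3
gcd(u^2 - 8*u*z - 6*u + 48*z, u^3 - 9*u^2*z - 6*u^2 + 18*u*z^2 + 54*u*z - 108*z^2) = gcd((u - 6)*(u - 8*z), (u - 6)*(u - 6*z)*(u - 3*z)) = u - 6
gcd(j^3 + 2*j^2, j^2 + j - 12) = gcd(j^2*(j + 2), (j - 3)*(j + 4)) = 1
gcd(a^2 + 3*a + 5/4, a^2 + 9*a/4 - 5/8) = a + 5/2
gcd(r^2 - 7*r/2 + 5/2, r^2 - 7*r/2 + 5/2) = r^2 - 7*r/2 + 5/2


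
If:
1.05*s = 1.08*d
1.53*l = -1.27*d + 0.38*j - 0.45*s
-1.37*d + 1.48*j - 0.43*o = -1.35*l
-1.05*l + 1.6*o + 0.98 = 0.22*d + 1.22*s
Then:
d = 0.972222222222222*s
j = 1.65773778732774*s - 0.150913214754685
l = -0.689399910482145*s - 0.037481713468484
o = 0.443761864301648*s - 0.637097374463693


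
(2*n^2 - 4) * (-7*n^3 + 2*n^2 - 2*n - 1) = -14*n^5 + 4*n^4 + 24*n^3 - 10*n^2 + 8*n + 4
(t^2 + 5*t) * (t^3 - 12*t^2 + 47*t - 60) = t^5 - 7*t^4 - 13*t^3 + 175*t^2 - 300*t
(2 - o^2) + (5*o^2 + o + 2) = 4*o^2 + o + 4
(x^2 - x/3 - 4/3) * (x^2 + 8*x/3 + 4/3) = x^4 + 7*x^3/3 - 8*x^2/9 - 4*x - 16/9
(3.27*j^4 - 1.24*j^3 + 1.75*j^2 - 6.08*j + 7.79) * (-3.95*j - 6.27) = -12.9165*j^5 - 15.6049*j^4 + 0.862299999999999*j^3 + 13.0435*j^2 + 7.3511*j - 48.8433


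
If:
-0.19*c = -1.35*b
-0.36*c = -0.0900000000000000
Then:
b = 0.04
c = 0.25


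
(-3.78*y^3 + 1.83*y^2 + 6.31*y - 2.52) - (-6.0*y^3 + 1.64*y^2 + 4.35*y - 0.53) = 2.22*y^3 + 0.19*y^2 + 1.96*y - 1.99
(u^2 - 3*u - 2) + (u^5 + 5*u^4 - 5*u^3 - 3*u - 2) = u^5 + 5*u^4 - 5*u^3 + u^2 - 6*u - 4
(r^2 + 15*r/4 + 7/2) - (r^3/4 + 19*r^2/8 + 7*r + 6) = -r^3/4 - 11*r^2/8 - 13*r/4 - 5/2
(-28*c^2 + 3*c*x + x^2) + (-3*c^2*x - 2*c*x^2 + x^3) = -3*c^2*x - 28*c^2 - 2*c*x^2 + 3*c*x + x^3 + x^2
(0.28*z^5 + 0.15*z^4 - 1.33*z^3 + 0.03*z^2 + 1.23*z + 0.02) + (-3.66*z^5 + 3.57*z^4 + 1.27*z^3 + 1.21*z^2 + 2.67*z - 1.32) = -3.38*z^5 + 3.72*z^4 - 0.0600000000000001*z^3 + 1.24*z^2 + 3.9*z - 1.3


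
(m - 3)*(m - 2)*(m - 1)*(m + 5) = m^4 - m^3 - 19*m^2 + 49*m - 30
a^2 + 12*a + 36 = (a + 6)^2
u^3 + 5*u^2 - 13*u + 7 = (u - 1)^2*(u + 7)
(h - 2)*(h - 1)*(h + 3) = h^3 - 7*h + 6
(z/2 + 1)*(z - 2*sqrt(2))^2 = z^3/2 - 2*sqrt(2)*z^2 + z^2 - 4*sqrt(2)*z + 4*z + 8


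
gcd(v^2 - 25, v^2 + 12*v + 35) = v + 5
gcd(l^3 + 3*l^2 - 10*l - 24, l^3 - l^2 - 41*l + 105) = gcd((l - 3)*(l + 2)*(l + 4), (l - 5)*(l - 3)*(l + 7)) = l - 3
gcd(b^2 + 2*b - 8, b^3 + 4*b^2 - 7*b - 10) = b - 2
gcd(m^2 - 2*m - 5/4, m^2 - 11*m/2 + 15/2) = m - 5/2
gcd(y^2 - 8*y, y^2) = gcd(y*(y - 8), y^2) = y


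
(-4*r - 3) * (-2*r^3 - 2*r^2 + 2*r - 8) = 8*r^4 + 14*r^3 - 2*r^2 + 26*r + 24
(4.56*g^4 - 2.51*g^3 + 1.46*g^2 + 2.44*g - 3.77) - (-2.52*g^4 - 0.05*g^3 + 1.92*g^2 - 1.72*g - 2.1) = 7.08*g^4 - 2.46*g^3 - 0.46*g^2 + 4.16*g - 1.67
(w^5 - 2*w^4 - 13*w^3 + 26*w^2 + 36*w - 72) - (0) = w^5 - 2*w^4 - 13*w^3 + 26*w^2 + 36*w - 72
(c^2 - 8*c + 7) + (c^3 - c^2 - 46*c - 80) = c^3 - 54*c - 73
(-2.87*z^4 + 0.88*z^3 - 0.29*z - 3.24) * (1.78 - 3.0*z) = 8.61*z^5 - 7.7486*z^4 + 1.5664*z^3 + 0.87*z^2 + 9.2038*z - 5.7672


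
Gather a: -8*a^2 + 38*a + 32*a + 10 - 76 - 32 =-8*a^2 + 70*a - 98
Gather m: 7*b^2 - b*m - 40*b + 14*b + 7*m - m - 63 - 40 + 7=7*b^2 - 26*b + m*(6 - b) - 96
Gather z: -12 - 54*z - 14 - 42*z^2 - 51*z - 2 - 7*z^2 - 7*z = -49*z^2 - 112*z - 28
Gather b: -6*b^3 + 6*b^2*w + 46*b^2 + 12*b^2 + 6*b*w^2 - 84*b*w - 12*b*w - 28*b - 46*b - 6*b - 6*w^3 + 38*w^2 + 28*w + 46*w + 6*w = -6*b^3 + b^2*(6*w + 58) + b*(6*w^2 - 96*w - 80) - 6*w^3 + 38*w^2 + 80*w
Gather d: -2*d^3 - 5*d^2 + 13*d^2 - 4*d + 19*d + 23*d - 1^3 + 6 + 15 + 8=-2*d^3 + 8*d^2 + 38*d + 28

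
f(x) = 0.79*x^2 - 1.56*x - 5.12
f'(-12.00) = -20.52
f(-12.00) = 127.36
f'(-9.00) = -15.78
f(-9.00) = 72.91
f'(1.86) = 1.38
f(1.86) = -5.29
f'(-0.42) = -2.22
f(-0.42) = -4.33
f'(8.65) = 12.11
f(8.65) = 40.50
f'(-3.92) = -7.75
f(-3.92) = 13.13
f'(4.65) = 5.79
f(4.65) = 4.71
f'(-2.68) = -5.79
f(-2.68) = 4.73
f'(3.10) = 3.34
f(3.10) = -2.36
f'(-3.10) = -6.46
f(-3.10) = 7.31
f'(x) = 1.58*x - 1.56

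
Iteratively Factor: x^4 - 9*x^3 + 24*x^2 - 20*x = (x - 5)*(x^3 - 4*x^2 + 4*x) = (x - 5)*(x - 2)*(x^2 - 2*x) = x*(x - 5)*(x - 2)*(x - 2)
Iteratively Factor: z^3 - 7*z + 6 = (z + 3)*(z^2 - 3*z + 2) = (z - 2)*(z + 3)*(z - 1)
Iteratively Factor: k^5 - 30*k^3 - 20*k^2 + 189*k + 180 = (k + 4)*(k^4 - 4*k^3 - 14*k^2 + 36*k + 45) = (k + 3)*(k + 4)*(k^3 - 7*k^2 + 7*k + 15) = (k + 1)*(k + 3)*(k + 4)*(k^2 - 8*k + 15) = (k - 3)*(k + 1)*(k + 3)*(k + 4)*(k - 5)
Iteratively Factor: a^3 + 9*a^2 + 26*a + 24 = (a + 4)*(a^2 + 5*a + 6) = (a + 2)*(a + 4)*(a + 3)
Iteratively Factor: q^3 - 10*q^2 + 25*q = (q)*(q^2 - 10*q + 25) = q*(q - 5)*(q - 5)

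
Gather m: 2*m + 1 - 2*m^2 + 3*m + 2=-2*m^2 + 5*m + 3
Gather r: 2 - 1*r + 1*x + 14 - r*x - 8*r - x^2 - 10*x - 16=r*(-x - 9) - x^2 - 9*x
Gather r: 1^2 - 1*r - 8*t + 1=-r - 8*t + 2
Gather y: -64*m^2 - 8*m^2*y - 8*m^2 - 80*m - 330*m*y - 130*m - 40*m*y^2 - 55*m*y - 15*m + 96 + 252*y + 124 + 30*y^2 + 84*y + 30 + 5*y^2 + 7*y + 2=-72*m^2 - 225*m + y^2*(35 - 40*m) + y*(-8*m^2 - 385*m + 343) + 252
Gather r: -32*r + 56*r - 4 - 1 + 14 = 24*r + 9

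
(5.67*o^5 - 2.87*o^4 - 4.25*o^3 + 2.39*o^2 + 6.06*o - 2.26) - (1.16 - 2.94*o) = 5.67*o^5 - 2.87*o^4 - 4.25*o^3 + 2.39*o^2 + 9.0*o - 3.42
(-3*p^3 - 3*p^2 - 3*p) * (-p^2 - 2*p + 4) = 3*p^5 + 9*p^4 - 3*p^3 - 6*p^2 - 12*p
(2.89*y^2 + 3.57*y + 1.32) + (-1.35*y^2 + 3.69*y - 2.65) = 1.54*y^2 + 7.26*y - 1.33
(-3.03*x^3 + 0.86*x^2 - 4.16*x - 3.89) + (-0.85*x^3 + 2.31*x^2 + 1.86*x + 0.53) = -3.88*x^3 + 3.17*x^2 - 2.3*x - 3.36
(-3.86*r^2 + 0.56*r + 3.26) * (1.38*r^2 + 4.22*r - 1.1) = -5.3268*r^4 - 15.5164*r^3 + 11.108*r^2 + 13.1412*r - 3.586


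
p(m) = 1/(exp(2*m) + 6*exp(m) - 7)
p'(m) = (-2*exp(2*m) - 6*exp(m))/(exp(2*m) + 6*exp(m) - 7)^2 = 2*(-exp(m) - 3)*exp(m)/(exp(2*m) + 6*exp(m) - 7)^2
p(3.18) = 0.00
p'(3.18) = -0.00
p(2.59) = 0.00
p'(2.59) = -0.01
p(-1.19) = -0.20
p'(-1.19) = -0.08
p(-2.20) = -0.16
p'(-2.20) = -0.02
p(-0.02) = -6.33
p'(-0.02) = -312.49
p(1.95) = 0.01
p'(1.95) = -0.02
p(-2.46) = -0.15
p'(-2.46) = -0.01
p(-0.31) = -0.49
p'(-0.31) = -1.29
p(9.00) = 0.00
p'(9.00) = 0.00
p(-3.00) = -0.15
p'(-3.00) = -0.00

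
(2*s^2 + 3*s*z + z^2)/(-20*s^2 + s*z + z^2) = (2*s^2 + 3*s*z + z^2)/(-20*s^2 + s*z + z^2)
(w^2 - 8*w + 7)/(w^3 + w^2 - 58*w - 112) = (w^2 - 8*w + 7)/(w^3 + w^2 - 58*w - 112)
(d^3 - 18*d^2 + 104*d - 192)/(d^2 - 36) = (d^2 - 12*d + 32)/(d + 6)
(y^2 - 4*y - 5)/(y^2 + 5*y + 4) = (y - 5)/(y + 4)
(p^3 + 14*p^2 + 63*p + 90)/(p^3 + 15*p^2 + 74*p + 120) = (p + 3)/(p + 4)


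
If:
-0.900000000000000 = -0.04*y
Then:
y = 22.50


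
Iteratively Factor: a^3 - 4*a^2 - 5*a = (a)*(a^2 - 4*a - 5) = a*(a - 5)*(a + 1)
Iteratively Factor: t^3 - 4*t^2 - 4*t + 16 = (t + 2)*(t^2 - 6*t + 8) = (t - 2)*(t + 2)*(t - 4)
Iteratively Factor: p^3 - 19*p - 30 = (p + 2)*(p^2 - 2*p - 15) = (p - 5)*(p + 2)*(p + 3)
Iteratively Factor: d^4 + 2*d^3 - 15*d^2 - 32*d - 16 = (d - 4)*(d^3 + 6*d^2 + 9*d + 4) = (d - 4)*(d + 1)*(d^2 + 5*d + 4) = (d - 4)*(d + 1)*(d + 4)*(d + 1)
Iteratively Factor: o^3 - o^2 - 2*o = (o + 1)*(o^2 - 2*o) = o*(o + 1)*(o - 2)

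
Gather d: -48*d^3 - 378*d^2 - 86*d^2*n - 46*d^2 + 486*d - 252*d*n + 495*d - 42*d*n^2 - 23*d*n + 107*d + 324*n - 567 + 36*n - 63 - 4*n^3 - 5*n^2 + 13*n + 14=-48*d^3 + d^2*(-86*n - 424) + d*(-42*n^2 - 275*n + 1088) - 4*n^3 - 5*n^2 + 373*n - 616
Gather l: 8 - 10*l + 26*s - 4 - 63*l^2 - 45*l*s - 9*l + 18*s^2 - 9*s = -63*l^2 + l*(-45*s - 19) + 18*s^2 + 17*s + 4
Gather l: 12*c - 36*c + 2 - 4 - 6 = -24*c - 8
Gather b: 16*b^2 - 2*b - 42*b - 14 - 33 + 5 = 16*b^2 - 44*b - 42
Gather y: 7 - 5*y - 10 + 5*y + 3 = 0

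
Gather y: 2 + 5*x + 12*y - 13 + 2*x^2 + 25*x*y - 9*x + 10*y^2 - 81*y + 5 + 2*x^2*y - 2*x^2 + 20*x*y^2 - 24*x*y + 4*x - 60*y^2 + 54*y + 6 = y^2*(20*x - 50) + y*(2*x^2 + x - 15)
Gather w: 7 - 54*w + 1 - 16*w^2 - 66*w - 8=-16*w^2 - 120*w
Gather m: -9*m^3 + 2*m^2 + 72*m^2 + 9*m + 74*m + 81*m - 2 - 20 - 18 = -9*m^3 + 74*m^2 + 164*m - 40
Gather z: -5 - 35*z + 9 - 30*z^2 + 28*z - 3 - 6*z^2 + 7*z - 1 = -36*z^2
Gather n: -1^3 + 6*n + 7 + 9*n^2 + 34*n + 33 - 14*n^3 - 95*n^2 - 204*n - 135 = -14*n^3 - 86*n^2 - 164*n - 96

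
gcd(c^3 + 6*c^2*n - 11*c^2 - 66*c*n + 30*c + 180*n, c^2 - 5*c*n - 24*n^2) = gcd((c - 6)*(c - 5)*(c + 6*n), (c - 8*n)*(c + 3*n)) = 1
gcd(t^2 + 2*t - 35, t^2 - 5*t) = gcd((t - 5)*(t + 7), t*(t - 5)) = t - 5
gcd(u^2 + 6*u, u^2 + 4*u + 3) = 1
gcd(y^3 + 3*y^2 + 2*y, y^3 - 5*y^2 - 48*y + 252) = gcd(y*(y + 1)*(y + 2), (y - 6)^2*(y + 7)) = 1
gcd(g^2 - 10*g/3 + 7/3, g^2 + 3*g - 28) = 1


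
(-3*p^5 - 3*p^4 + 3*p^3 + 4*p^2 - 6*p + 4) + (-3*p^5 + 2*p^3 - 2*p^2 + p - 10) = -6*p^5 - 3*p^4 + 5*p^3 + 2*p^2 - 5*p - 6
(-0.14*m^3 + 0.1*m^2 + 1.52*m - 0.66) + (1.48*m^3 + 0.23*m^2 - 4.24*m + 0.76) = 1.34*m^3 + 0.33*m^2 - 2.72*m + 0.1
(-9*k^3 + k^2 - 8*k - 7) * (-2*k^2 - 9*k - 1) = 18*k^5 + 79*k^4 + 16*k^3 + 85*k^2 + 71*k + 7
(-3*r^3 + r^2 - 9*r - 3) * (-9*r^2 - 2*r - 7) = 27*r^5 - 3*r^4 + 100*r^3 + 38*r^2 + 69*r + 21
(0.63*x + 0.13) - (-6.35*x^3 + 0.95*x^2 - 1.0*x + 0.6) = 6.35*x^3 - 0.95*x^2 + 1.63*x - 0.47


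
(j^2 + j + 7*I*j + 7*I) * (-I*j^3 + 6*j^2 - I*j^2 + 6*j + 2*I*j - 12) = -I*j^5 + 13*j^4 - 2*I*j^4 + 26*j^3 + 43*I*j^3 - 13*j^2 + 86*I*j^2 - 26*j - 42*I*j - 84*I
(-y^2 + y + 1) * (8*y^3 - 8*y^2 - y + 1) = -8*y^5 + 16*y^4 + y^3 - 10*y^2 + 1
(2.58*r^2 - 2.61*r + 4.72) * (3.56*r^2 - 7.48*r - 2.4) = 9.1848*r^4 - 28.59*r^3 + 30.134*r^2 - 29.0416*r - 11.328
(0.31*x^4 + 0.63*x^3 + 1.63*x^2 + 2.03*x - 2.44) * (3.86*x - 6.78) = 1.1966*x^5 + 0.33*x^4 + 2.0204*x^3 - 3.2156*x^2 - 23.1818*x + 16.5432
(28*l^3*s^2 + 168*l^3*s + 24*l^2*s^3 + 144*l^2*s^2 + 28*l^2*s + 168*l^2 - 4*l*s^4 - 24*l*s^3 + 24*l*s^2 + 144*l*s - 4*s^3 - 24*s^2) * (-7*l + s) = -196*l^4*s^2 - 1176*l^4*s - 140*l^3*s^3 - 840*l^3*s^2 - 196*l^3*s - 1176*l^3 + 52*l^2*s^4 + 312*l^2*s^3 - 140*l^2*s^2 - 840*l^2*s - 4*l*s^5 - 24*l*s^4 + 52*l*s^3 + 312*l*s^2 - 4*s^4 - 24*s^3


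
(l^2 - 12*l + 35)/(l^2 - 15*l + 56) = (l - 5)/(l - 8)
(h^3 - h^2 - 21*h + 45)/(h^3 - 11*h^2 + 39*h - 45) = (h + 5)/(h - 5)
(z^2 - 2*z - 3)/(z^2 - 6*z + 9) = (z + 1)/(z - 3)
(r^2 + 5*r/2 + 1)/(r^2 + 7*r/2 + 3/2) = (r + 2)/(r + 3)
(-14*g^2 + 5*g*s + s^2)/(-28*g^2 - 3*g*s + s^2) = (14*g^2 - 5*g*s - s^2)/(28*g^2 + 3*g*s - s^2)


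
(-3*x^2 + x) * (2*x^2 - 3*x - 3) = -6*x^4 + 11*x^3 + 6*x^2 - 3*x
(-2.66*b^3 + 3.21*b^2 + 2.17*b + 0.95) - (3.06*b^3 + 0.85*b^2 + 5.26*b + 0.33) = -5.72*b^3 + 2.36*b^2 - 3.09*b + 0.62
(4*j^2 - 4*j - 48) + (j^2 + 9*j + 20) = 5*j^2 + 5*j - 28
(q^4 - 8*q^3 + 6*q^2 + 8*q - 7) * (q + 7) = q^5 - q^4 - 50*q^3 + 50*q^2 + 49*q - 49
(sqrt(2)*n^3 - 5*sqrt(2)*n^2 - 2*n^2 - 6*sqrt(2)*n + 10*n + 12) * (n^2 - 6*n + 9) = sqrt(2)*n^5 - 11*sqrt(2)*n^4 - 2*n^4 + 22*n^3 + 33*sqrt(2)*n^3 - 66*n^2 - 9*sqrt(2)*n^2 - 54*sqrt(2)*n + 18*n + 108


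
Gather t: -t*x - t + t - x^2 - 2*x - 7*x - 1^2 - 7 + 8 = -t*x - x^2 - 9*x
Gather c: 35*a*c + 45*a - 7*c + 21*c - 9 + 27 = 45*a + c*(35*a + 14) + 18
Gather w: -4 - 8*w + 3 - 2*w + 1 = -10*w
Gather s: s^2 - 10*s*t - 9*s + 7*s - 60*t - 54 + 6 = s^2 + s*(-10*t - 2) - 60*t - 48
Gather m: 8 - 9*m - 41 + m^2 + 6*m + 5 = m^2 - 3*m - 28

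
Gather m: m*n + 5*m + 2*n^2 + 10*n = m*(n + 5) + 2*n^2 + 10*n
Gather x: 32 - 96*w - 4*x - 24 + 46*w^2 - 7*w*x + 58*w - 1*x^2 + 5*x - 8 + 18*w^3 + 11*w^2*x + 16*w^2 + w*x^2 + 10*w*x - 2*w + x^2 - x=18*w^3 + 62*w^2 + w*x^2 - 40*w + x*(11*w^2 + 3*w)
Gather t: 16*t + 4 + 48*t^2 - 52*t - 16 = 48*t^2 - 36*t - 12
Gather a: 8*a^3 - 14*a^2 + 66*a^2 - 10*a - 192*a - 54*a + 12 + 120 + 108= 8*a^3 + 52*a^2 - 256*a + 240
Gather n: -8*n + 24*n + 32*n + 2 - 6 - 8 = 48*n - 12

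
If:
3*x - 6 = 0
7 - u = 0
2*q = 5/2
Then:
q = 5/4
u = 7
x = 2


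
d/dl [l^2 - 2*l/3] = 2*l - 2/3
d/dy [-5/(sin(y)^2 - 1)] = 10*sin(y)/cos(y)^3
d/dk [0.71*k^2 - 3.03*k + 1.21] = 1.42*k - 3.03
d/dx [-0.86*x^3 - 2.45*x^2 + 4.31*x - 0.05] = -2.58*x^2 - 4.9*x + 4.31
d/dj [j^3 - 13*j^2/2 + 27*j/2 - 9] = 3*j^2 - 13*j + 27/2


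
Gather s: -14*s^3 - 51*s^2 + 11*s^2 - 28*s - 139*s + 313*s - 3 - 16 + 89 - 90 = -14*s^3 - 40*s^2 + 146*s - 20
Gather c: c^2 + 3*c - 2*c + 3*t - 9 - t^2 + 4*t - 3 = c^2 + c - t^2 + 7*t - 12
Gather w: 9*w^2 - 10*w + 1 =9*w^2 - 10*w + 1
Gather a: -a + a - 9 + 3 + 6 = 0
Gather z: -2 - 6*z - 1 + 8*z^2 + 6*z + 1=8*z^2 - 2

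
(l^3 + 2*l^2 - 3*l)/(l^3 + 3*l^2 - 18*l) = (l^2 + 2*l - 3)/(l^2 + 3*l - 18)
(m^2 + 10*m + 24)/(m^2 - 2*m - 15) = (m^2 + 10*m + 24)/(m^2 - 2*m - 15)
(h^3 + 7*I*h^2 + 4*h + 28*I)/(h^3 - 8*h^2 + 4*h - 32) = (h + 7*I)/(h - 8)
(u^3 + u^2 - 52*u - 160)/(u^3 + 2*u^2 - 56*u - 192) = (u + 5)/(u + 6)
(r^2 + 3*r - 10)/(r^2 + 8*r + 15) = (r - 2)/(r + 3)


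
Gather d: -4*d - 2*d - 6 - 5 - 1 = -6*d - 12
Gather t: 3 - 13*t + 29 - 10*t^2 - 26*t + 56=-10*t^2 - 39*t + 88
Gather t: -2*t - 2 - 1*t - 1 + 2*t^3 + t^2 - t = 2*t^3 + t^2 - 4*t - 3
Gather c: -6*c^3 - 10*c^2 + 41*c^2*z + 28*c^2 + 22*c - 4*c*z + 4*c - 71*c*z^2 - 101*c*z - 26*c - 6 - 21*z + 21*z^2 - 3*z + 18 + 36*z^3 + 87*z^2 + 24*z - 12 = -6*c^3 + c^2*(41*z + 18) + c*(-71*z^2 - 105*z) + 36*z^3 + 108*z^2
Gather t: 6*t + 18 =6*t + 18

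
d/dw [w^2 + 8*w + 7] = 2*w + 8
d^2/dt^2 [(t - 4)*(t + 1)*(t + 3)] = 6*t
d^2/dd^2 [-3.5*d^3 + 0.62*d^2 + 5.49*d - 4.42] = 1.24 - 21.0*d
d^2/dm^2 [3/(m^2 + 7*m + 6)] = 6*(-m^2 - 7*m + (2*m + 7)^2 - 6)/(m^2 + 7*m + 6)^3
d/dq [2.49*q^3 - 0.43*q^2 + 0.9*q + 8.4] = 7.47*q^2 - 0.86*q + 0.9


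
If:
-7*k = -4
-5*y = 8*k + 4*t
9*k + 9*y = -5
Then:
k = 4/7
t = 67/252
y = -71/63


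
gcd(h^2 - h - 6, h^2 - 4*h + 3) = h - 3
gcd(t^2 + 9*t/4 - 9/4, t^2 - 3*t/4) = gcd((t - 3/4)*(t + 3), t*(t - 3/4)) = t - 3/4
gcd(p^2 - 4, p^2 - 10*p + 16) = p - 2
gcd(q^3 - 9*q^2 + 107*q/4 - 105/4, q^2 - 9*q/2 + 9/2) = q - 3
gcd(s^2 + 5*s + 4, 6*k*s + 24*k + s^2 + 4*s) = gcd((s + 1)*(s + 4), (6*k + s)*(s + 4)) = s + 4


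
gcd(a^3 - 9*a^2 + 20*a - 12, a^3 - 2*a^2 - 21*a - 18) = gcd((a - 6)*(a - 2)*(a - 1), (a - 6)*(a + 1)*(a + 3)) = a - 6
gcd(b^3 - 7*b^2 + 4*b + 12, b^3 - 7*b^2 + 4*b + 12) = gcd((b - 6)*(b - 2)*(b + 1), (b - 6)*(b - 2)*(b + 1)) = b^3 - 7*b^2 + 4*b + 12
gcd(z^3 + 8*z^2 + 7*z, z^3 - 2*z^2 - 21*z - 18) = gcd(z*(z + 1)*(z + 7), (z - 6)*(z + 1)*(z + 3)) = z + 1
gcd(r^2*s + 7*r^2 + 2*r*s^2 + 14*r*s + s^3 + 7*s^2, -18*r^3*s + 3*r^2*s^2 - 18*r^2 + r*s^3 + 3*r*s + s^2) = 1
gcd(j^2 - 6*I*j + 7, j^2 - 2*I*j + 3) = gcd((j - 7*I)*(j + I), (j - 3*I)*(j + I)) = j + I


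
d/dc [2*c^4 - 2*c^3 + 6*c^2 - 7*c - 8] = 8*c^3 - 6*c^2 + 12*c - 7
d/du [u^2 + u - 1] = 2*u + 1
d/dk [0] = 0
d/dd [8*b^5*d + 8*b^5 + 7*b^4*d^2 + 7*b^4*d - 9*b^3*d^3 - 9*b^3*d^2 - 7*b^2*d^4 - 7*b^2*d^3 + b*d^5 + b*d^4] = b*(8*b^4 + 14*b^3*d + 7*b^3 - 27*b^2*d^2 - 18*b^2*d - 28*b*d^3 - 21*b*d^2 + 5*d^4 + 4*d^3)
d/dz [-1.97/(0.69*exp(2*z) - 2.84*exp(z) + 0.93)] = (2.7186*exp(z) - 5.5948)*exp(z)/(0.69*exp(2*z) - 2.84*exp(z) + 0.93)^2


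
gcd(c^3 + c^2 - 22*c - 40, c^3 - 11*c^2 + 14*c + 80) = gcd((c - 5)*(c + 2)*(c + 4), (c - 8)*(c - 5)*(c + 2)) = c^2 - 3*c - 10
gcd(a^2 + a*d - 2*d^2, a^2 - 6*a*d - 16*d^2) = a + 2*d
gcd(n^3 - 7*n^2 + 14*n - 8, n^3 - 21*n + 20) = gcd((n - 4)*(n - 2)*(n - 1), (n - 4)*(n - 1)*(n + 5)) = n^2 - 5*n + 4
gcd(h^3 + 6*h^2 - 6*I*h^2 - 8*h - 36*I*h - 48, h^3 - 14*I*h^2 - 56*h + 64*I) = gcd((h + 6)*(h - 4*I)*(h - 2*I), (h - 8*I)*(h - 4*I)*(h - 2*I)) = h^2 - 6*I*h - 8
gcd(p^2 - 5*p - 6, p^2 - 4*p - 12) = p - 6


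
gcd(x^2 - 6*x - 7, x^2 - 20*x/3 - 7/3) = x - 7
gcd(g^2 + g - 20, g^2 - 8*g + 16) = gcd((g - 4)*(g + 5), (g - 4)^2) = g - 4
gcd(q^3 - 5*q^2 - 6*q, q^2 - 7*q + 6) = q - 6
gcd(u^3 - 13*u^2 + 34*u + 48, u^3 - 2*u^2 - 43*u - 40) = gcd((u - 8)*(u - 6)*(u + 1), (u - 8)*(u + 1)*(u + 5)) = u^2 - 7*u - 8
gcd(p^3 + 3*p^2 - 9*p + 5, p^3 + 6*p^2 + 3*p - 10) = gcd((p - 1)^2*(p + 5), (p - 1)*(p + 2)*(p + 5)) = p^2 + 4*p - 5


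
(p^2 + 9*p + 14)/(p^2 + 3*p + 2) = (p + 7)/(p + 1)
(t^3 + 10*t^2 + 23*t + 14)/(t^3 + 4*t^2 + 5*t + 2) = (t + 7)/(t + 1)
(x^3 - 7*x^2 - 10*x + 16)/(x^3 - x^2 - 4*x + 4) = (x - 8)/(x - 2)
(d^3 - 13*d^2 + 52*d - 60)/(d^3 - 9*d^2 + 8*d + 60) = (d - 2)/(d + 2)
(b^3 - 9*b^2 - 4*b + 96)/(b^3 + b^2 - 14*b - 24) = (b - 8)/(b + 2)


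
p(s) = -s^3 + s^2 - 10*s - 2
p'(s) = -3*s^2 + 2*s - 10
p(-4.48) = 152.79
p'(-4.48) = -79.17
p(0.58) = -7.66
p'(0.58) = -9.85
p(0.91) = -11.03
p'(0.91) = -10.66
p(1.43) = -17.18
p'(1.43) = -13.27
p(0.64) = -8.25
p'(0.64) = -9.95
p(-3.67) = 97.60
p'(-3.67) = -57.75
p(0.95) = -11.45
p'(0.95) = -10.81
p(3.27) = -58.97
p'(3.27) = -35.54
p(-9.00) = 898.00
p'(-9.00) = -271.00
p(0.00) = -2.00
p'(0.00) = -10.00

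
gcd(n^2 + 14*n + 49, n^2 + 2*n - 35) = n + 7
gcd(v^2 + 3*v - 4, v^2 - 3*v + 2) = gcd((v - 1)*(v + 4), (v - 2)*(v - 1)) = v - 1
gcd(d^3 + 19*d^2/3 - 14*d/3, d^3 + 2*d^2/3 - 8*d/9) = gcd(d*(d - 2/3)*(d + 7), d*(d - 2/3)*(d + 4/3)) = d^2 - 2*d/3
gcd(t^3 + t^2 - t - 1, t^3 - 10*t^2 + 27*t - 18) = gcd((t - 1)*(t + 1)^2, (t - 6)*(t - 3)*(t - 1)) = t - 1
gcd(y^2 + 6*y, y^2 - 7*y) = y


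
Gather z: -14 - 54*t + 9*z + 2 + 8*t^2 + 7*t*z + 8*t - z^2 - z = 8*t^2 - 46*t - z^2 + z*(7*t + 8) - 12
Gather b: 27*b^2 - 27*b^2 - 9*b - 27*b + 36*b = 0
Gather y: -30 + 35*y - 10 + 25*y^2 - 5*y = 25*y^2 + 30*y - 40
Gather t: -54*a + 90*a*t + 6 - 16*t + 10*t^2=-54*a + 10*t^2 + t*(90*a - 16) + 6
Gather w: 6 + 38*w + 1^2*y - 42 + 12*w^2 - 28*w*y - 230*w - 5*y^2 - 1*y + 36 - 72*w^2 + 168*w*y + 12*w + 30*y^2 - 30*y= -60*w^2 + w*(140*y - 180) + 25*y^2 - 30*y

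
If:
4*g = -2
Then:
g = -1/2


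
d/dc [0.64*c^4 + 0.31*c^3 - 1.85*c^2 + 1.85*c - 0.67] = 2.56*c^3 + 0.93*c^2 - 3.7*c + 1.85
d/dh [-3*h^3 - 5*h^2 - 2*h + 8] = -9*h^2 - 10*h - 2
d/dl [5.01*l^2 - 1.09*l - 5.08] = 10.02*l - 1.09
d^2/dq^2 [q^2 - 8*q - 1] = 2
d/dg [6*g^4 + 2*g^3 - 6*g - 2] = 24*g^3 + 6*g^2 - 6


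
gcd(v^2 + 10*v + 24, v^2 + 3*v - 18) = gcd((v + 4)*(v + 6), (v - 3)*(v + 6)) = v + 6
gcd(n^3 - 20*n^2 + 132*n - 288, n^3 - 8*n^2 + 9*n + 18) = n - 6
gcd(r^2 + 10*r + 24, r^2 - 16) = r + 4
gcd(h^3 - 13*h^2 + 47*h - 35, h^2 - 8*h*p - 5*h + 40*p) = h - 5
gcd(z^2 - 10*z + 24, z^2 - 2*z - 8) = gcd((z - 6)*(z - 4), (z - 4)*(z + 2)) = z - 4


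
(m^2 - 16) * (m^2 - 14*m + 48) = m^4 - 14*m^3 + 32*m^2 + 224*m - 768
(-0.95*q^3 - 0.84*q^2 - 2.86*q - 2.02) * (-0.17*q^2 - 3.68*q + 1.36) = 0.1615*q^5 + 3.6388*q^4 + 2.2854*q^3 + 9.7258*q^2 + 3.544*q - 2.7472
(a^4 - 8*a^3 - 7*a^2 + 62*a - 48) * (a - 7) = a^5 - 15*a^4 + 49*a^3 + 111*a^2 - 482*a + 336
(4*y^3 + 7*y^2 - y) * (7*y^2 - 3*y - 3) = 28*y^5 + 37*y^4 - 40*y^3 - 18*y^2 + 3*y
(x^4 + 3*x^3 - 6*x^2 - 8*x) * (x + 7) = x^5 + 10*x^4 + 15*x^3 - 50*x^2 - 56*x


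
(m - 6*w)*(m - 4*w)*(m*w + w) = m^3*w - 10*m^2*w^2 + m^2*w + 24*m*w^3 - 10*m*w^2 + 24*w^3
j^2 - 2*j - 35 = (j - 7)*(j + 5)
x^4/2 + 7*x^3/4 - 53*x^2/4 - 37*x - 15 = (x/2 + 1)*(x - 5)*(x + 1/2)*(x + 6)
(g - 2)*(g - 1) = g^2 - 3*g + 2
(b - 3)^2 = b^2 - 6*b + 9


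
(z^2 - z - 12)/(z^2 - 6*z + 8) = (z + 3)/(z - 2)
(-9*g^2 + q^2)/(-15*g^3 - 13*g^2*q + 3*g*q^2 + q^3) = (3*g + q)/(5*g^2 + 6*g*q + q^2)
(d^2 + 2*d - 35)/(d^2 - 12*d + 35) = (d + 7)/(d - 7)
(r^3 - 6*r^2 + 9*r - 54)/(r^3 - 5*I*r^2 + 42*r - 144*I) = (r^2 + 3*r*(-2 + I) - 18*I)/(r^2 - 2*I*r + 48)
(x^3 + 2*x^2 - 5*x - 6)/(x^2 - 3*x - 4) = (x^2 + x - 6)/(x - 4)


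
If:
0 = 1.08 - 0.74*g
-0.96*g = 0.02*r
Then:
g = 1.46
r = -70.05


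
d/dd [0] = 0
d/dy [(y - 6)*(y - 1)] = 2*y - 7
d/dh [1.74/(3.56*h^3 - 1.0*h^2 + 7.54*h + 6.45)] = (-18.5832*h^2 + 3.48*h - 13.1196)/(3.56*h^3 - 1.0*h^2 + 7.54*h + 6.45)^2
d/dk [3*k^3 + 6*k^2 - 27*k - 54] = 9*k^2 + 12*k - 27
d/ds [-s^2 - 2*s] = -2*s - 2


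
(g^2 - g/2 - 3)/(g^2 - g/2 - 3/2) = (-2*g^2 + g + 6)/(-2*g^2 + g + 3)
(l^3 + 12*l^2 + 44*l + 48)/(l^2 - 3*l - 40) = (l^3 + 12*l^2 + 44*l + 48)/(l^2 - 3*l - 40)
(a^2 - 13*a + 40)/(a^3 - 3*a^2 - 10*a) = (a - 8)/(a*(a + 2))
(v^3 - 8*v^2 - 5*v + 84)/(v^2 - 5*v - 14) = (v^2 - v - 12)/(v + 2)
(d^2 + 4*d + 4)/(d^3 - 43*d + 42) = (d^2 + 4*d + 4)/(d^3 - 43*d + 42)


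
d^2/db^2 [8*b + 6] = 0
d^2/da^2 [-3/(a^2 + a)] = 6*(a*(a + 1) - (2*a + 1)^2)/(a^3*(a + 1)^3)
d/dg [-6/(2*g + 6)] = 3/(g + 3)^2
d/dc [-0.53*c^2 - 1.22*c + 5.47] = -1.06*c - 1.22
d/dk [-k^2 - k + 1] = -2*k - 1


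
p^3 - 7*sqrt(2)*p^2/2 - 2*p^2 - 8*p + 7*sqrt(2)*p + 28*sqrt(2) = (p - 4)*(p + 2)*(p - 7*sqrt(2)/2)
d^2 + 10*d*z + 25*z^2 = (d + 5*z)^2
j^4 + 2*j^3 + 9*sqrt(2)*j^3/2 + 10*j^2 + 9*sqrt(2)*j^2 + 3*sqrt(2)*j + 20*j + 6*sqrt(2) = (j + 2)*(j + sqrt(2)/2)*(j + sqrt(2))*(j + 3*sqrt(2))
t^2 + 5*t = t*(t + 5)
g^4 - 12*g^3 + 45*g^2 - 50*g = g*(g - 5)^2*(g - 2)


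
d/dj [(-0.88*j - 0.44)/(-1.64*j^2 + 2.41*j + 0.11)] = (-1.4432*j^2 - 1.4432*j + 0.9636)/(2.6896*j^4 - 7.9048*j^3 + 5.4473*j^2 + 0.5302*j + 0.0121)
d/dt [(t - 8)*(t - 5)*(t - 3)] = 3*t^2 - 32*t + 79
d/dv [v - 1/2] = 1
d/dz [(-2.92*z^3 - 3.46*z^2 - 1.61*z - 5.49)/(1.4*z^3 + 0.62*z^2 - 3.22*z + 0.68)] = (-1.77635683940025e-15*z^5 + 3.0336*z^4 + 23.3128*z^3 + 29.2406*z^2 + 2.102*z - 18.7726)/(1.96*z^6 + 1.736*z^5 - 8.6316*z^4 - 2.0888*z^3 + 11.2116*z^2 - 4.3792*z + 0.4624)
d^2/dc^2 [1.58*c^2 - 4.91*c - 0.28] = 3.16000000000000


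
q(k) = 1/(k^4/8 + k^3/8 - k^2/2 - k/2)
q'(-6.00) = 0.01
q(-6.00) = 0.01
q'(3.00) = -0.24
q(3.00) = 0.13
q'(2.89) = -0.32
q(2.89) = 0.16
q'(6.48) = -0.00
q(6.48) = 0.00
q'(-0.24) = 30.36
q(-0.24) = 11.13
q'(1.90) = -33.03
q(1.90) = -3.72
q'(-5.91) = 0.01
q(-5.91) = 0.01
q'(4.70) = -0.01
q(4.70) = 0.02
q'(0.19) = 53.63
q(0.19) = -8.93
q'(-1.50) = -5.80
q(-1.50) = -6.10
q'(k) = (-k^3/2 - 3*k^2/8 + k + 1/2)/(k^4/8 + k^3/8 - k^2/2 - k/2)^2 = 8*(-4*k^3 - 3*k^2 + 8*k + 4)/(k^2*(k^3 + k^2 - 4*k - 4)^2)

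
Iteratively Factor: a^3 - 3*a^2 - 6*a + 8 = (a + 2)*(a^2 - 5*a + 4) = (a - 4)*(a + 2)*(a - 1)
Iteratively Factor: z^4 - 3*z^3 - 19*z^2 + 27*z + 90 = (z - 5)*(z^3 + 2*z^2 - 9*z - 18) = (z - 5)*(z + 3)*(z^2 - z - 6) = (z - 5)*(z + 2)*(z + 3)*(z - 3)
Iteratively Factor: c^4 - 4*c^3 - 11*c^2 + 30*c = (c - 2)*(c^3 - 2*c^2 - 15*c) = (c - 5)*(c - 2)*(c^2 + 3*c) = (c - 5)*(c - 2)*(c + 3)*(c)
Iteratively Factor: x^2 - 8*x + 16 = (x - 4)*(x - 4)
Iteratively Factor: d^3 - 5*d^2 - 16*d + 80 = (d - 5)*(d^2 - 16) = (d - 5)*(d - 4)*(d + 4)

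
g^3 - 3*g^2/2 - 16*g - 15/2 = (g - 5)*(g + 1/2)*(g + 3)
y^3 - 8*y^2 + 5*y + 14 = (y - 7)*(y - 2)*(y + 1)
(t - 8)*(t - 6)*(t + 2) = t^3 - 12*t^2 + 20*t + 96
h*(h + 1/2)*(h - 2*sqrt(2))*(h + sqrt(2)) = h^4 - sqrt(2)*h^3 + h^3/2 - 4*h^2 - sqrt(2)*h^2/2 - 2*h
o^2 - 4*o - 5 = (o - 5)*(o + 1)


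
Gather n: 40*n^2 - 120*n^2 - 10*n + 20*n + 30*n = -80*n^2 + 40*n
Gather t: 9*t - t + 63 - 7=8*t + 56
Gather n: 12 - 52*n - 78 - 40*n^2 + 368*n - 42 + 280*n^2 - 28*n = 240*n^2 + 288*n - 108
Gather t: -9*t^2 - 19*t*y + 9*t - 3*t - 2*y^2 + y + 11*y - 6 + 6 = -9*t^2 + t*(6 - 19*y) - 2*y^2 + 12*y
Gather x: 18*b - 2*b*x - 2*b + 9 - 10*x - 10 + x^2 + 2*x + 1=16*b + x^2 + x*(-2*b - 8)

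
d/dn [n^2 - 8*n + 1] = 2*n - 8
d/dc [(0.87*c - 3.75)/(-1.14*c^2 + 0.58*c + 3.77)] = (0.9918*c^2 - 8.55*c + 5.4549)/(1.2996*c^4 - 1.3224*c^3 - 8.2592*c^2 + 4.3732*c + 14.2129)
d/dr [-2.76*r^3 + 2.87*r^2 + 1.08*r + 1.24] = -8.28*r^2 + 5.74*r + 1.08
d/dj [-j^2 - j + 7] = -2*j - 1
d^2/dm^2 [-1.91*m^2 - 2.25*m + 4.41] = -3.82000000000000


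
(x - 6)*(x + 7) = x^2 + x - 42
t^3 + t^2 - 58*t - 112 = (t - 8)*(t + 2)*(t + 7)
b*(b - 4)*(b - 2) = b^3 - 6*b^2 + 8*b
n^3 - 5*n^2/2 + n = n*(n - 2)*(n - 1/2)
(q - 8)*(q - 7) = q^2 - 15*q + 56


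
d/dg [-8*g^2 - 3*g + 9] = -16*g - 3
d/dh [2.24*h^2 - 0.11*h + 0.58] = 4.48*h - 0.11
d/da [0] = 0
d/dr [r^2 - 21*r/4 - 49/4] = 2*r - 21/4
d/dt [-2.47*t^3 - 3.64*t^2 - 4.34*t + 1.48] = -7.41*t^2 - 7.28*t - 4.34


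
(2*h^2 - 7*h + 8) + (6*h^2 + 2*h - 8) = 8*h^2 - 5*h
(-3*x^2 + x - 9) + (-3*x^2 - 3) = -6*x^2 + x - 12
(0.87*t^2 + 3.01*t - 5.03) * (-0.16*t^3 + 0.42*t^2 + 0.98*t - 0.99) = -0.1392*t^5 - 0.1162*t^4 + 2.9216*t^3 - 0.0241000000000002*t^2 - 7.9093*t + 4.9797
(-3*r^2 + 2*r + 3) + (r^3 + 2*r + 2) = r^3 - 3*r^2 + 4*r + 5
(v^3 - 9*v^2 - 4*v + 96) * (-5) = -5*v^3 + 45*v^2 + 20*v - 480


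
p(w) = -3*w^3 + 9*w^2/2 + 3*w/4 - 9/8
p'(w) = -9*w^2 + 9*w + 3/4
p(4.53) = -184.26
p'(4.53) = -143.17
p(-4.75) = 418.36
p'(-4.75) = -245.06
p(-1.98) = 38.32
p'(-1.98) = -52.35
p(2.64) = -22.98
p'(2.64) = -38.22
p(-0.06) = -1.15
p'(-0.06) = 0.18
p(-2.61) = 80.91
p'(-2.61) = -84.05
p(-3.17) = 137.28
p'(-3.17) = -118.22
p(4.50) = -180.00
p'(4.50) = -141.00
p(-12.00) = 5821.88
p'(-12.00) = -1403.25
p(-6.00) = 804.38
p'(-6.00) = -377.25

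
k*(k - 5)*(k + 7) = k^3 + 2*k^2 - 35*k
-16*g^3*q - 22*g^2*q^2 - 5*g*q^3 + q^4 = q*(-8*g + q)*(g + q)*(2*g + q)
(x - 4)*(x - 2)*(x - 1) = x^3 - 7*x^2 + 14*x - 8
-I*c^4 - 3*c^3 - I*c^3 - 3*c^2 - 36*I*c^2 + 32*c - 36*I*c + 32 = (c - 8*I)*(c + I)*(c + 4*I)*(-I*c - I)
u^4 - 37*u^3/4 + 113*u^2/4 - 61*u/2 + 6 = (u - 4)*(u - 3)*(u - 2)*(u - 1/4)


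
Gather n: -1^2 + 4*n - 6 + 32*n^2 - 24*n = 32*n^2 - 20*n - 7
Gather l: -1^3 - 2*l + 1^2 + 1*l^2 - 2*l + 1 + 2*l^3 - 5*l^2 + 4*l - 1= 2*l^3 - 4*l^2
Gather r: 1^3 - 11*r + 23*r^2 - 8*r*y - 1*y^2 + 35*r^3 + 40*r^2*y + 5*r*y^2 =35*r^3 + r^2*(40*y + 23) + r*(5*y^2 - 8*y - 11) - y^2 + 1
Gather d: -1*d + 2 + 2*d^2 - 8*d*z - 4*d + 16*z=2*d^2 + d*(-8*z - 5) + 16*z + 2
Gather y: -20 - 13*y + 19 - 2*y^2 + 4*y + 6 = -2*y^2 - 9*y + 5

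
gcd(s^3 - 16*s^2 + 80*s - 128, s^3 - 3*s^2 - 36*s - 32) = s - 8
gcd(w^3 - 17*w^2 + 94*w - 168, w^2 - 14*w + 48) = w - 6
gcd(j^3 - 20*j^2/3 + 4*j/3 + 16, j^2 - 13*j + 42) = j - 6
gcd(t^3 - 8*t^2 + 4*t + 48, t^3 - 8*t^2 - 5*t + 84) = t - 4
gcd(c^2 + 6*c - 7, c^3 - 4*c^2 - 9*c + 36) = 1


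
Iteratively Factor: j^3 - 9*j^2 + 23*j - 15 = (j - 1)*(j^2 - 8*j + 15) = (j - 3)*(j - 1)*(j - 5)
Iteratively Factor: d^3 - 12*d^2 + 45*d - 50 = (d - 5)*(d^2 - 7*d + 10) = (d - 5)*(d - 2)*(d - 5)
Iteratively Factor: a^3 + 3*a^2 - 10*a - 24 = (a - 3)*(a^2 + 6*a + 8) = (a - 3)*(a + 2)*(a + 4)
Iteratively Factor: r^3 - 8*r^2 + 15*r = (r - 5)*(r^2 - 3*r) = r*(r - 5)*(r - 3)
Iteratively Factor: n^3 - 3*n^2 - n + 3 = (n - 3)*(n^2 - 1) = (n - 3)*(n + 1)*(n - 1)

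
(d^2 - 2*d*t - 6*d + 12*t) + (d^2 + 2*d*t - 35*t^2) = 2*d^2 - 6*d - 35*t^2 + 12*t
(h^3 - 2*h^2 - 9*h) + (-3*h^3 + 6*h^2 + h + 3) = -2*h^3 + 4*h^2 - 8*h + 3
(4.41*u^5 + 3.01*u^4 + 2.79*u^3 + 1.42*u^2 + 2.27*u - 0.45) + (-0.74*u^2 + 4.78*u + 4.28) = 4.41*u^5 + 3.01*u^4 + 2.79*u^3 + 0.68*u^2 + 7.05*u + 3.83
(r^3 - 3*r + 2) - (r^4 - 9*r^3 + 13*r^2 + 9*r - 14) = -r^4 + 10*r^3 - 13*r^2 - 12*r + 16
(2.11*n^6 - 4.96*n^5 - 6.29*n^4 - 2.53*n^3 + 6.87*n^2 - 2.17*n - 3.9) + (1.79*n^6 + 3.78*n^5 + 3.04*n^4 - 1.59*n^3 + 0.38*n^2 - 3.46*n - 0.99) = 3.9*n^6 - 1.18*n^5 - 3.25*n^4 - 4.12*n^3 + 7.25*n^2 - 5.63*n - 4.89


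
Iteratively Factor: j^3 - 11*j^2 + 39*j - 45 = (j - 3)*(j^2 - 8*j + 15) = (j - 3)^2*(j - 5)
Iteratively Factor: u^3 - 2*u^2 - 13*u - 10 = (u + 1)*(u^2 - 3*u - 10) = (u - 5)*(u + 1)*(u + 2)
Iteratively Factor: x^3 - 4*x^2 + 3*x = (x - 3)*(x^2 - x) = x*(x - 3)*(x - 1)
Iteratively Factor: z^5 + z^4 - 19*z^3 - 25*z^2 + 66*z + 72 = (z - 2)*(z^4 + 3*z^3 - 13*z^2 - 51*z - 36) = (z - 2)*(z + 1)*(z^3 + 2*z^2 - 15*z - 36) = (z - 2)*(z + 1)*(z + 3)*(z^2 - z - 12) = (z - 2)*(z + 1)*(z + 3)^2*(z - 4)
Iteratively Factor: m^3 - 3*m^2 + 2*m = (m - 2)*(m^2 - m) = m*(m - 2)*(m - 1)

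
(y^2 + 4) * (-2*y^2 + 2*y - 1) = -2*y^4 + 2*y^3 - 9*y^2 + 8*y - 4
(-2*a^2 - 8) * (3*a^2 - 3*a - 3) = -6*a^4 + 6*a^3 - 18*a^2 + 24*a + 24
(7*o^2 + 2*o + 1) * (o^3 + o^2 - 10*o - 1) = 7*o^5 + 9*o^4 - 67*o^3 - 26*o^2 - 12*o - 1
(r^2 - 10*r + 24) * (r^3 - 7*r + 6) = r^5 - 10*r^4 + 17*r^3 + 76*r^2 - 228*r + 144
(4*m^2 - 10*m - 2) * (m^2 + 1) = 4*m^4 - 10*m^3 + 2*m^2 - 10*m - 2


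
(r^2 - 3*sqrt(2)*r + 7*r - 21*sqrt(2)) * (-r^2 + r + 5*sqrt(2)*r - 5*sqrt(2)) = -r^4 - 6*r^3 + 8*sqrt(2)*r^3 - 23*r^2 + 48*sqrt(2)*r^2 - 180*r - 56*sqrt(2)*r + 210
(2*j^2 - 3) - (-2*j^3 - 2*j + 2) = 2*j^3 + 2*j^2 + 2*j - 5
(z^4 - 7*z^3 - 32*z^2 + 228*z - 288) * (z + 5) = z^5 - 2*z^4 - 67*z^3 + 68*z^2 + 852*z - 1440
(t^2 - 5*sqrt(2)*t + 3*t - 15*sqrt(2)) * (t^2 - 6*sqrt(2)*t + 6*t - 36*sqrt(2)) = t^4 - 11*sqrt(2)*t^3 + 9*t^3 - 99*sqrt(2)*t^2 + 78*t^2 - 198*sqrt(2)*t + 540*t + 1080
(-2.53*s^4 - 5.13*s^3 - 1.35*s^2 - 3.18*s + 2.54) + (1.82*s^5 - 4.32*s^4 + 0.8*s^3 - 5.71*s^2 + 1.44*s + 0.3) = 1.82*s^5 - 6.85*s^4 - 4.33*s^3 - 7.06*s^2 - 1.74*s + 2.84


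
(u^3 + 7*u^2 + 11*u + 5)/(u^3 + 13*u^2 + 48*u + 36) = (u^2 + 6*u + 5)/(u^2 + 12*u + 36)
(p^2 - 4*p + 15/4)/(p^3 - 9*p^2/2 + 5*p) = (p - 3/2)/(p*(p - 2))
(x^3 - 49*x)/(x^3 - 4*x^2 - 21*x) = (x + 7)/(x + 3)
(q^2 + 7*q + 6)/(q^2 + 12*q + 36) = (q + 1)/(q + 6)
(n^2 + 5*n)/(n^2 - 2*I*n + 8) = n*(n + 5)/(n^2 - 2*I*n + 8)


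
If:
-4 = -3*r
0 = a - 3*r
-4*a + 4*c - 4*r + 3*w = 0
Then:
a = 4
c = 16/3 - 3*w/4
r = 4/3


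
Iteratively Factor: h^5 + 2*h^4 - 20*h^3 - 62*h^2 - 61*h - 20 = (h + 1)*(h^4 + h^3 - 21*h^2 - 41*h - 20) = (h + 1)^2*(h^3 - 21*h - 20) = (h + 1)^2*(h + 4)*(h^2 - 4*h - 5) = (h + 1)^3*(h + 4)*(h - 5)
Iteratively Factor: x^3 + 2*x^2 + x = (x + 1)*(x^2 + x) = x*(x + 1)*(x + 1)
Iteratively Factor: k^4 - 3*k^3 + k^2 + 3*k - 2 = (k + 1)*(k^3 - 4*k^2 + 5*k - 2) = (k - 1)*(k + 1)*(k^2 - 3*k + 2) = (k - 1)^2*(k + 1)*(k - 2)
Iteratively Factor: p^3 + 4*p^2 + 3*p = (p + 1)*(p^2 + 3*p) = p*(p + 1)*(p + 3)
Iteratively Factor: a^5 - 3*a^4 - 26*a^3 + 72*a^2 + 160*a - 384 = (a - 2)*(a^4 - a^3 - 28*a^2 + 16*a + 192) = (a - 2)*(a + 3)*(a^3 - 4*a^2 - 16*a + 64) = (a - 4)*(a - 2)*(a + 3)*(a^2 - 16) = (a - 4)^2*(a - 2)*(a + 3)*(a + 4)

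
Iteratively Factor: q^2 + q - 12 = (q + 4)*(q - 3)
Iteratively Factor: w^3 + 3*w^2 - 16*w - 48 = (w + 3)*(w^2 - 16) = (w + 3)*(w + 4)*(w - 4)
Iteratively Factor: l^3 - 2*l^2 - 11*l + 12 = (l - 1)*(l^2 - l - 12) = (l - 4)*(l - 1)*(l + 3)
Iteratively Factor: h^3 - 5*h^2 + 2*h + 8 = (h + 1)*(h^2 - 6*h + 8) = (h - 2)*(h + 1)*(h - 4)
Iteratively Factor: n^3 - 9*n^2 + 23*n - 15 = (n - 5)*(n^2 - 4*n + 3) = (n - 5)*(n - 3)*(n - 1)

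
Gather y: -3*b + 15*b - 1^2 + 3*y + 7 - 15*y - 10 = 12*b - 12*y - 4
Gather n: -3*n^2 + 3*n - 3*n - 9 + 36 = 27 - 3*n^2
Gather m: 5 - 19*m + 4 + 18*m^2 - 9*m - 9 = 18*m^2 - 28*m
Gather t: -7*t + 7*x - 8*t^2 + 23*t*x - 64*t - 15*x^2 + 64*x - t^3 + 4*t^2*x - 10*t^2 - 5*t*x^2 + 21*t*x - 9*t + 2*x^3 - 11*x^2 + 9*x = -t^3 + t^2*(4*x - 18) + t*(-5*x^2 + 44*x - 80) + 2*x^3 - 26*x^2 + 80*x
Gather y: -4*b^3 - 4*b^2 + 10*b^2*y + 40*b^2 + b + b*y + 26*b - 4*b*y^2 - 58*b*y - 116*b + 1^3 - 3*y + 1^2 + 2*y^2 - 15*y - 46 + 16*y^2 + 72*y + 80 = -4*b^3 + 36*b^2 - 89*b + y^2*(18 - 4*b) + y*(10*b^2 - 57*b + 54) + 36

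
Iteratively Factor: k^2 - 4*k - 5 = (k - 5)*(k + 1)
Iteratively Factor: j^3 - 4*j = (j)*(j^2 - 4) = j*(j - 2)*(j + 2)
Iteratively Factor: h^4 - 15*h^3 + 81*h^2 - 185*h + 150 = (h - 2)*(h^3 - 13*h^2 + 55*h - 75) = (h - 3)*(h - 2)*(h^2 - 10*h + 25) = (h - 5)*(h - 3)*(h - 2)*(h - 5)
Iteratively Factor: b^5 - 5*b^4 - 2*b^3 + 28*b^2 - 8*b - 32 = (b + 2)*(b^4 - 7*b^3 + 12*b^2 + 4*b - 16) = (b - 2)*(b + 2)*(b^3 - 5*b^2 + 2*b + 8) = (b - 2)*(b + 1)*(b + 2)*(b^2 - 6*b + 8) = (b - 2)^2*(b + 1)*(b + 2)*(b - 4)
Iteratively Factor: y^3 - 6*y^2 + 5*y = (y - 1)*(y^2 - 5*y) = y*(y - 1)*(y - 5)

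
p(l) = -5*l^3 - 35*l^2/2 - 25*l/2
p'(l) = -15*l^2 - 35*l - 25/2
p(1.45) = -70.16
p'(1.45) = -94.79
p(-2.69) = 4.32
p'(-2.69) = -26.89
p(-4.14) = 106.60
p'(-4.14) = -124.69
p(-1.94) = -5.11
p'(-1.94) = -1.05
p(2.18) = -162.22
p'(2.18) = -160.09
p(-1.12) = -0.93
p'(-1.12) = 7.88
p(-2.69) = 4.32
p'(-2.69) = -26.89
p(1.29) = -55.98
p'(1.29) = -82.61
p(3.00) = -330.00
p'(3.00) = -252.50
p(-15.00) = 13125.00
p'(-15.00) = -2862.50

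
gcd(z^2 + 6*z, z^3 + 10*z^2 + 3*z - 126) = z + 6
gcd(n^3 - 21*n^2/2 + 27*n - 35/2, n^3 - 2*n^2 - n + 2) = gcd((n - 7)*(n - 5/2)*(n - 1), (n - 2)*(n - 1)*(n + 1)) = n - 1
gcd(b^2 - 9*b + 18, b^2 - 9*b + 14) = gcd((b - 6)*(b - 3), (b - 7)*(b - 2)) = 1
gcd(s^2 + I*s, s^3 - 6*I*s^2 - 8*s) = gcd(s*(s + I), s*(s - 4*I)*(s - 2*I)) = s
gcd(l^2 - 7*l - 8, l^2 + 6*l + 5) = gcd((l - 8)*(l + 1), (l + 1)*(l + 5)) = l + 1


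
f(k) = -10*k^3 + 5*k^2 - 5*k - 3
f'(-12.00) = -4445.00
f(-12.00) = 18057.00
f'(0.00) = -5.00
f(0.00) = -3.00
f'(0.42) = -6.09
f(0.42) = -4.96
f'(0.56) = -8.81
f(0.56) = -5.99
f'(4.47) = -559.73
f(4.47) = -818.59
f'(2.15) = -122.18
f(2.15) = -90.02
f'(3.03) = -250.13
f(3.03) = -250.43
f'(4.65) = -607.18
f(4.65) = -923.58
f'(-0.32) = -11.27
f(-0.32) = -0.56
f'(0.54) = -8.35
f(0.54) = -5.82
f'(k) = -30*k^2 + 10*k - 5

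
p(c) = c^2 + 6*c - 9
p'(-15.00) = -24.00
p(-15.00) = 126.00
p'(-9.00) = -12.00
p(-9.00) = 18.00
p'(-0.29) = 5.42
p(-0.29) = -10.66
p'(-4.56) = -3.12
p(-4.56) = -15.57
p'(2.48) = 10.96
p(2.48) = 12.03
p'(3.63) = 13.26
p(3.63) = 25.96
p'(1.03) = 8.06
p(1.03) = -1.76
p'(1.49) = 8.98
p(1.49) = 2.16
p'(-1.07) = 3.86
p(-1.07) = -14.28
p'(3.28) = 12.56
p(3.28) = 21.44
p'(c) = 2*c + 6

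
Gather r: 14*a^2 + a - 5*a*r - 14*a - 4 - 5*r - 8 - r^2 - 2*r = 14*a^2 - 13*a - r^2 + r*(-5*a - 7) - 12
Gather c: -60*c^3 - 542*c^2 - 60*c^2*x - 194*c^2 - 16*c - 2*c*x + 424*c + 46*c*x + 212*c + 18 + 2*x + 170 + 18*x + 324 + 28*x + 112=-60*c^3 + c^2*(-60*x - 736) + c*(44*x + 620) + 48*x + 624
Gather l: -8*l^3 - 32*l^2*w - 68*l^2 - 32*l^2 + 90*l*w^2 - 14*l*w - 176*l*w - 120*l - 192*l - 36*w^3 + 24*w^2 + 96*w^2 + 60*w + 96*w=-8*l^3 + l^2*(-32*w - 100) + l*(90*w^2 - 190*w - 312) - 36*w^3 + 120*w^2 + 156*w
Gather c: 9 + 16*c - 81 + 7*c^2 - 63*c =7*c^2 - 47*c - 72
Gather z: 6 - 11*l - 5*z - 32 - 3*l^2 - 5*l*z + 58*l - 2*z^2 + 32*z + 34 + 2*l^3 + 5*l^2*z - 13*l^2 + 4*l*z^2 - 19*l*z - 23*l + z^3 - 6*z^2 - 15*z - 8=2*l^3 - 16*l^2 + 24*l + z^3 + z^2*(4*l - 8) + z*(5*l^2 - 24*l + 12)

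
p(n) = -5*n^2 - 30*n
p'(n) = -10*n - 30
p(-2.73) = 44.64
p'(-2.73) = -2.70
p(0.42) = -13.48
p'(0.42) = -34.20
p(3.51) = -166.90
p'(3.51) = -65.10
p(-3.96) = 40.39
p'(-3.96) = 9.60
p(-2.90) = 44.95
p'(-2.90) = -1.00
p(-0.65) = 17.39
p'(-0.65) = -23.50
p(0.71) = -23.82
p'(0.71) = -37.10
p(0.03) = -0.90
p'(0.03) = -30.30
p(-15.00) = -675.00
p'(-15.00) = 120.00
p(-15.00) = -675.00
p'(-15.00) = 120.00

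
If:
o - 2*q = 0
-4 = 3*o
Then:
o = -4/3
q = -2/3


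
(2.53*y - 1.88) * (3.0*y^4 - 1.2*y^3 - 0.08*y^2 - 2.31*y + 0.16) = 7.59*y^5 - 8.676*y^4 + 2.0536*y^3 - 5.6939*y^2 + 4.7476*y - 0.3008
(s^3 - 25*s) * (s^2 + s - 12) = s^5 + s^4 - 37*s^3 - 25*s^2 + 300*s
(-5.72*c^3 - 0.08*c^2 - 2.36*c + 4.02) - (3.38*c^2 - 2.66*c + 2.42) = -5.72*c^3 - 3.46*c^2 + 0.3*c + 1.6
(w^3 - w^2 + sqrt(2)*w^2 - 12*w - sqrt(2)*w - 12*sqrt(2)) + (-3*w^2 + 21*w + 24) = w^3 - 4*w^2 + sqrt(2)*w^2 - sqrt(2)*w + 9*w - 12*sqrt(2) + 24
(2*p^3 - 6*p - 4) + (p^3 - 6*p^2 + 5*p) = 3*p^3 - 6*p^2 - p - 4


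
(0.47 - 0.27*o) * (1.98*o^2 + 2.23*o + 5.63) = -0.5346*o^3 + 0.3285*o^2 - 0.472*o + 2.6461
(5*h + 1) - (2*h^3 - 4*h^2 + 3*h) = -2*h^3 + 4*h^2 + 2*h + 1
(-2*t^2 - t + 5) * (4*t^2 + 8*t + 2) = -8*t^4 - 20*t^3 + 8*t^2 + 38*t + 10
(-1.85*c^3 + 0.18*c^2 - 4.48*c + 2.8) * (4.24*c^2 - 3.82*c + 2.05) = -7.844*c^5 + 7.8302*c^4 - 23.4753*c^3 + 29.3546*c^2 - 19.88*c + 5.74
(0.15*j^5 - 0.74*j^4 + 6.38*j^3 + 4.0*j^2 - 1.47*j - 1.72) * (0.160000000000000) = 0.024*j^5 - 0.1184*j^4 + 1.0208*j^3 + 0.64*j^2 - 0.2352*j - 0.2752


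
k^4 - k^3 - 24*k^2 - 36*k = k*(k - 6)*(k + 2)*(k + 3)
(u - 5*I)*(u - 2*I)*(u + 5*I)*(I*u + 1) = I*u^4 + 3*u^3 + 23*I*u^2 + 75*u - 50*I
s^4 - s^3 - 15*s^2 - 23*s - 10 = (s - 5)*(s + 1)^2*(s + 2)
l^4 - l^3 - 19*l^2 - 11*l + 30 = (l - 5)*(l - 1)*(l + 2)*(l + 3)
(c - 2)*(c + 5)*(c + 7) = c^3 + 10*c^2 + 11*c - 70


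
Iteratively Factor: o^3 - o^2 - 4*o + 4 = (o + 2)*(o^2 - 3*o + 2) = (o - 2)*(o + 2)*(o - 1)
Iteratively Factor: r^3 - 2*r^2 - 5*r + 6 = (r + 2)*(r^2 - 4*r + 3) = (r - 3)*(r + 2)*(r - 1)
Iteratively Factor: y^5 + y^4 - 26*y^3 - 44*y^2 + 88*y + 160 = (y + 2)*(y^4 - y^3 - 24*y^2 + 4*y + 80) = (y - 2)*(y + 2)*(y^3 + y^2 - 22*y - 40) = (y - 2)*(y + 2)^2*(y^2 - y - 20) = (y - 5)*(y - 2)*(y + 2)^2*(y + 4)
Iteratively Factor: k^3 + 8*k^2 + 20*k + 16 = (k + 4)*(k^2 + 4*k + 4) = (k + 2)*(k + 4)*(k + 2)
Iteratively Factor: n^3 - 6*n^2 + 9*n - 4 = (n - 1)*(n^2 - 5*n + 4) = (n - 1)^2*(n - 4)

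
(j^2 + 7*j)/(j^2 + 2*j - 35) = j/(j - 5)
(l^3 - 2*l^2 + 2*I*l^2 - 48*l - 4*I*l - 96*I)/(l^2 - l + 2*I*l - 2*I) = (l^2 - 2*l - 48)/(l - 1)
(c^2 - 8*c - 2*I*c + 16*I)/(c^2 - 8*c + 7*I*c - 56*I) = (c - 2*I)/(c + 7*I)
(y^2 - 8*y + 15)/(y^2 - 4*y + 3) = (y - 5)/(y - 1)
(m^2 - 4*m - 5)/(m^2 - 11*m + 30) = (m + 1)/(m - 6)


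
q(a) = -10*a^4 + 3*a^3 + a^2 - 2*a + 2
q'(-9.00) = 29869.00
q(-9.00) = -67696.00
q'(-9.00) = 29869.00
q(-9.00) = -67696.00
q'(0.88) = -20.53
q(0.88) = -2.94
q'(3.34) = -1385.31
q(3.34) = -1126.22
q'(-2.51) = 682.21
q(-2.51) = -431.03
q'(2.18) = -369.28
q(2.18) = -192.38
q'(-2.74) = 882.92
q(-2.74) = -610.37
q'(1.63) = -148.06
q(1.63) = -56.20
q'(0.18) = -1.58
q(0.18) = 1.68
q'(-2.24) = 488.26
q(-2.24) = -273.98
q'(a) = -40*a^3 + 9*a^2 + 2*a - 2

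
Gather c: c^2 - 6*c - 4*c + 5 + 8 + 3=c^2 - 10*c + 16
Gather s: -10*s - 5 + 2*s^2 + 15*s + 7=2*s^2 + 5*s + 2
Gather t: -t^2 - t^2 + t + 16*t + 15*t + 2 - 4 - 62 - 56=-2*t^2 + 32*t - 120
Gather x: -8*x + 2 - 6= -8*x - 4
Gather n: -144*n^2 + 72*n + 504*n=-144*n^2 + 576*n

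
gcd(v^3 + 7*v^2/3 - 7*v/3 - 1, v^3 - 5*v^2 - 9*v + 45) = v + 3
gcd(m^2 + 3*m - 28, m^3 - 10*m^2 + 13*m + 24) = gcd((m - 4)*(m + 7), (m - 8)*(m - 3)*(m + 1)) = 1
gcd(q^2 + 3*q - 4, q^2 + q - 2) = q - 1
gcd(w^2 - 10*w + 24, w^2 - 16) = w - 4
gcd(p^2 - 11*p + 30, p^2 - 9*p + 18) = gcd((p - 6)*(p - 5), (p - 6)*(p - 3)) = p - 6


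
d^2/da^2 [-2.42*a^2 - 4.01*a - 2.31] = -4.84000000000000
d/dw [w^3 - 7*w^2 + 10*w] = 3*w^2 - 14*w + 10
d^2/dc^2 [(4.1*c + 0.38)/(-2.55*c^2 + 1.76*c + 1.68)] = ((4.1*c + 0.38)*(5.1*c - 1.76)*(10.2*c - 3.52) + (62.73*c - 12.494)*(-2.55*c^2 + 1.76*c + 1.68))/(-2.55*c^2 + 1.76*c + 1.68)^3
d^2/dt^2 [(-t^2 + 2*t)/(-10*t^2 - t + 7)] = 70*(-6*t^3 + 6*t^2 - 12*t + 1)/(1000*t^6 + 300*t^5 - 2070*t^4 - 419*t^3 + 1449*t^2 + 147*t - 343)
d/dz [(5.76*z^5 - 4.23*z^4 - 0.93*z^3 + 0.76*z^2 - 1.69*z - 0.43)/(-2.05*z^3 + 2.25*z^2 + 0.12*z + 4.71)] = (-23.616*z^7 + 47.5515*z^6 - 16.2702*z^5 + 133.5907*z^4 - 86.8454*z^3 - 11.8917*z^2 + 9.0942*z - 7.9083)/(4.2025*z^6 - 9.225*z^5 + 4.5705*z^4 - 18.771*z^3 + 21.2094*z^2 + 1.1304*z + 22.1841)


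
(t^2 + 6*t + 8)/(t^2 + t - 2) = (t + 4)/(t - 1)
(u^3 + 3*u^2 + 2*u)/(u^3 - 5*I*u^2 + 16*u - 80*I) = u*(u^2 + 3*u + 2)/(u^3 - 5*I*u^2 + 16*u - 80*I)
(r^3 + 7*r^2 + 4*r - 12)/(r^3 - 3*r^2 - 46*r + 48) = (r + 2)/(r - 8)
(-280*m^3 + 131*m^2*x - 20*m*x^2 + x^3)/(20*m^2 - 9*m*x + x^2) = (56*m^2 - 15*m*x + x^2)/(-4*m + x)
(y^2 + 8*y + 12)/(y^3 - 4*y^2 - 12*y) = (y + 6)/(y*(y - 6))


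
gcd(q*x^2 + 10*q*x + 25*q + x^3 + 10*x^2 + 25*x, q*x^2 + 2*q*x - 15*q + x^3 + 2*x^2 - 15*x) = q*x + 5*q + x^2 + 5*x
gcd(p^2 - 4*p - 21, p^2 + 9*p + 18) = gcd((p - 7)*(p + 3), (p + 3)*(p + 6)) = p + 3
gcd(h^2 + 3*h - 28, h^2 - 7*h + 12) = h - 4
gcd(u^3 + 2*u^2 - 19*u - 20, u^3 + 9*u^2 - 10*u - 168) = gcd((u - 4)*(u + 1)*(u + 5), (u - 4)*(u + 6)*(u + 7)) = u - 4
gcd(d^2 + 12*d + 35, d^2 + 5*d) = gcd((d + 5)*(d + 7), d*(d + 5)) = d + 5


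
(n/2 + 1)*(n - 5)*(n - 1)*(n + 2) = n^4/2 - n^3 - 15*n^2/2 - 2*n + 10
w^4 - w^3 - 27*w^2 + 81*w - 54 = (w - 3)^2*(w - 1)*(w + 6)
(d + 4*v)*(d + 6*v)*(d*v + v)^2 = d^4*v^2 + 10*d^3*v^3 + 2*d^3*v^2 + 24*d^2*v^4 + 20*d^2*v^3 + d^2*v^2 + 48*d*v^4 + 10*d*v^3 + 24*v^4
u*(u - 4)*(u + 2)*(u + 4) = u^4 + 2*u^3 - 16*u^2 - 32*u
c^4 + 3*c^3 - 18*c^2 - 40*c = c*(c - 4)*(c + 2)*(c + 5)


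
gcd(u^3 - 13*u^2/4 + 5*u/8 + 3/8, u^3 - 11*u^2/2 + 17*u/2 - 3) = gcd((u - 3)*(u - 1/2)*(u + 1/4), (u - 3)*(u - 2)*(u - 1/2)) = u^2 - 7*u/2 + 3/2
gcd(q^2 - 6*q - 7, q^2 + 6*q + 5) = q + 1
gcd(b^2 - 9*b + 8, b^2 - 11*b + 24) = b - 8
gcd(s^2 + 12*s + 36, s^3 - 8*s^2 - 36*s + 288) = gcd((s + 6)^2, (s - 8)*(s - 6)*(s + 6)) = s + 6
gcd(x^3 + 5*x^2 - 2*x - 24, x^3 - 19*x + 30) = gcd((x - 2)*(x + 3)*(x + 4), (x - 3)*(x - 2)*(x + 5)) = x - 2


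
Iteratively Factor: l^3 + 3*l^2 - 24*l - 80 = (l - 5)*(l^2 + 8*l + 16) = (l - 5)*(l + 4)*(l + 4)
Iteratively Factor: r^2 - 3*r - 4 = (r - 4)*(r + 1)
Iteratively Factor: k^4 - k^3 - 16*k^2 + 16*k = (k - 1)*(k^3 - 16*k) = k*(k - 1)*(k^2 - 16) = k*(k - 1)*(k + 4)*(k - 4)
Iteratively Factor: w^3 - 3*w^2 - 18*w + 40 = (w - 5)*(w^2 + 2*w - 8) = (w - 5)*(w - 2)*(w + 4)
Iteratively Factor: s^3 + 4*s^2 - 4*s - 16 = (s + 2)*(s^2 + 2*s - 8) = (s + 2)*(s + 4)*(s - 2)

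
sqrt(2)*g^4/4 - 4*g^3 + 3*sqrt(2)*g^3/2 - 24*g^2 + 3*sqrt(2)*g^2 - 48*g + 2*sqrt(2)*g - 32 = (g/2 + 1)*(g + 2)*(g - 8*sqrt(2))*(sqrt(2)*g/2 + sqrt(2))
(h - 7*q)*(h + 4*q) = h^2 - 3*h*q - 28*q^2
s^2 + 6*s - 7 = (s - 1)*(s + 7)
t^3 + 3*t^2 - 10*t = t*(t - 2)*(t + 5)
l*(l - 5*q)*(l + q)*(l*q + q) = l^4*q - 4*l^3*q^2 + l^3*q - 5*l^2*q^3 - 4*l^2*q^2 - 5*l*q^3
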